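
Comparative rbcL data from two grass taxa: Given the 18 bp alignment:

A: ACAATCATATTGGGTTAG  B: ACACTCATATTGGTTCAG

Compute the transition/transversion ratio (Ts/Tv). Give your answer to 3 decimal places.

Transitions are A↔G and C↔T; transversions are all other mismatches.
Transitions: 1. Transversions: 2.
R = 1/2 = 0.500.

0.500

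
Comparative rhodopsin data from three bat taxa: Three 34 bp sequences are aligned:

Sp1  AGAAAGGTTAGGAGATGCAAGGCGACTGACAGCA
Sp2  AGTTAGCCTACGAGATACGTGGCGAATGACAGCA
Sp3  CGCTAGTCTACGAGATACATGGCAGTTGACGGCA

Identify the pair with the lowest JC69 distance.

Sp1–Sp2: 9/34 differ, p = 0.265, d = 0.326.
Sp1–Sp3: 12/34 differ, p = 0.353, d = 0.477.
Sp2–Sp3: 8/34 differ, p = 0.235, d = 0.282.
The smallest distance is between Sp2 and Sp3.

Sp2 and Sp3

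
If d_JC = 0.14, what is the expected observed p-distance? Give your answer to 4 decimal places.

p = (3/4)(1 − e^(−4d/3)) = 0.75 × (1 − e^(-0.186667)) = 0.75 × (1 − 0.829720) = 0.127710.

0.1277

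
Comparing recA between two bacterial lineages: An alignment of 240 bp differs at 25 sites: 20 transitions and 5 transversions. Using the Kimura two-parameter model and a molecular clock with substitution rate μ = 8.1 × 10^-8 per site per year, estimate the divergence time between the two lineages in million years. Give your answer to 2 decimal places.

0.71

P = 20/240 ≈ 0.083333 and Q = 5/240 ≈ 0.020833.
Under the Kimura two-parameter model, d = −½ ln(1 − 2P − Q) − ¼ ln(1 − 2Q).
1 − 2P − Q = 0.812501, giving −½ ln(0.812501) = 0.103819.
1 − 2Q = 0.958334, giving −¼ ln(0.958334) = 0.010640.
d = 0.103819 + 0.010640 = 0.114459.
Under a molecular clock d = 2μt, so t = d/(2μ) = 0.114459 / (2 × 8.1 × 10^-8) = 0.71 million years.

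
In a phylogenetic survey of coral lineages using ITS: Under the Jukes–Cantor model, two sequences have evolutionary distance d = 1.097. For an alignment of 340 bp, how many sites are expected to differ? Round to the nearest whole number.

196

Invert JC69: p = (3/4)(1 − e^(−4d/3)) = 0.75 × (1 − e^(-1.462667)) = 0.75 × (1 − 0.231618) = 0.576287.
Expected differing sites = pL ≈ 0.576287 × 340 = 195.93758 ≈ 196.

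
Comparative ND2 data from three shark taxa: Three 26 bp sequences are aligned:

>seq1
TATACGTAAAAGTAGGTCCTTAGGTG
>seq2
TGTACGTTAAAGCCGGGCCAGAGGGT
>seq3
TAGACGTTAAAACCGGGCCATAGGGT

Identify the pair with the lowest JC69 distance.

seq1–seq2: 9/26 differ, p = 0.346, d = 0.464.
seq1–seq3: 9/26 differ, p = 0.346, d = 0.464.
seq2–seq3: 4/26 differ, p = 0.154, d = 0.172.
The smallest distance is between seq2 and seq3.

seq2 and seq3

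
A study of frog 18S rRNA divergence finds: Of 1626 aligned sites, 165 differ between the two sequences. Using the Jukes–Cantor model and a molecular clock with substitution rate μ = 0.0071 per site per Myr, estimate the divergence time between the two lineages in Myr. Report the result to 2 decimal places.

7.68

p = 165/1626 ≈ 0.101476.
d = −(3/4) ln(1 − 4p/3) = −0.75 ln(1 − 0.135301) = −0.75 ln(0.864699)
  = −0.75 × (-0.145374) = 0.109031 substitutions/site.
Under a molecular clock d = 2μt, so t = d/(2μ) = 0.109031 / (2 × 0.0071) = 7.68 Myr.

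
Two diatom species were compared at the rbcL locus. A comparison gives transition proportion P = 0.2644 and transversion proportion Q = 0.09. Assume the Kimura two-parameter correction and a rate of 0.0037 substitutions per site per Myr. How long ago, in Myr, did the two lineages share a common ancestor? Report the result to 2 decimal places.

Under the Kimura two-parameter model, d = −½ ln(1 − 2P − Q) − ¼ ln(1 − 2Q).
1 − 2P − Q = 0.3812, giving −½ ln(0.3812) = 0.482216.
1 − 2Q = 0.82, giving −¼ ln(0.82) = 0.049613.
d = 0.482216 + 0.049613 = 0.531829.
Under a molecular clock d = 2μt, so t = d/(2μ) = 0.531829 / (2 × 0.0037) = 71.87 Myr.

71.87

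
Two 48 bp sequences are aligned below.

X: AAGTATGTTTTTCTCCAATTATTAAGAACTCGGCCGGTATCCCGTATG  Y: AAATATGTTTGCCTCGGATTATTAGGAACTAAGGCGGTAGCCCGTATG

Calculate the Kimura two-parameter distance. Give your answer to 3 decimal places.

Of 48 sites, 5 differences are transitions and 5 are transversions, so P = 5/48 ≈ 0.104167 and Q = 5/48 ≈ 0.104167.
Under the Kimura two-parameter model, d = −½ ln(1 − 2P − Q) − ¼ ln(1 − 2Q).
1 − 2P − Q = 0.687499, giving −½ ln(0.687499) = 0.187347.
1 − 2Q = 0.791666, giving −¼ ln(0.791666) = 0.058404.
d = 0.187347 + 0.058404 = 0.245751.

0.246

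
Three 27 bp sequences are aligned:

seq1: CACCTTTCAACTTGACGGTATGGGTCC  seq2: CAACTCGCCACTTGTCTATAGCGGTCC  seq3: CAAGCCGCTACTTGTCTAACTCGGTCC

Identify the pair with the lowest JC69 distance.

seq1–seq2: 9/27 differ, p = 0.333, d = 0.441.
seq1–seq3: 12/27 differ, p = 0.444, d = 0.673.
seq2–seq3: 6/27 differ, p = 0.222, d = 0.264.
The smallest distance is between seq2 and seq3.

seq2 and seq3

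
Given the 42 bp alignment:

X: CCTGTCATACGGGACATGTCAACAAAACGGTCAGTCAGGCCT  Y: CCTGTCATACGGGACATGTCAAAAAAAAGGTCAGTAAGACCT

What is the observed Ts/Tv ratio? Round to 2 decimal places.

0.33

Transitions are A↔G and C↔T; transversions are all other mismatches.
Transitions: 1. Transversions: 3.
R = 1/3 = 0.333333… ≈ 0.33 (to 2 d.p.).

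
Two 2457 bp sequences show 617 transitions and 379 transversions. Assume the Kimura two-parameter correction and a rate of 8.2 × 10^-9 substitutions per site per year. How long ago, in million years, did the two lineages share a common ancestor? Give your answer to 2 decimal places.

P = 617/2457 ≈ 0.251119 and Q = 379/2457 ≈ 0.154253.
Under the Kimura two-parameter model, d = −½ ln(1 − 2P − Q) − ¼ ln(1 − 2Q).
1 − 2P − Q = 0.343509, giving −½ ln(0.343509) = 0.534271.
1 − 2Q = 0.691494, giving −¼ ln(0.691494) = 0.092225.
d = 0.534271 + 0.092225 = 0.626496.
Under a molecular clock d = 2μt, so t = d/(2μ) = 0.626496 / (2 × 8.2 × 10^-9) = 38.20 million years.

38.20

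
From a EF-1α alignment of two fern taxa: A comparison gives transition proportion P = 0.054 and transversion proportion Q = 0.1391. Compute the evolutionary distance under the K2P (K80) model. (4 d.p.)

Under the Kimura two-parameter model, d = −½ ln(1 − 2P − Q) − ¼ ln(1 − 2Q).
1 − 2P − Q = 0.7529, giving −½ ln(0.7529) = 0.141911.
1 − 2Q = 0.7218, giving −¼ ln(0.7218) = 0.081502.
d = 0.141911 + 0.081502 = 0.223413.

0.2234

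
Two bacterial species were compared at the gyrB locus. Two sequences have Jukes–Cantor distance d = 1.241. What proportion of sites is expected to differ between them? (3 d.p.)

0.607

p = (3/4)(1 − e^(−4d/3)) = 0.75 × (1 − e^(-1.654667)) = 0.75 × (1 − 0.191156) = 0.606633.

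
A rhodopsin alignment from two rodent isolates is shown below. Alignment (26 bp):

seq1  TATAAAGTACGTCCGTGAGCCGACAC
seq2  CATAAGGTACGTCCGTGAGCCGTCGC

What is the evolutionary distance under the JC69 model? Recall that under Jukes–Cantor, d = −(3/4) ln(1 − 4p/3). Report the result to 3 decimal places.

The sequences differ at 4 of 26 sites (1, 6, 23, 25), so p = 4/26 ≈ 0.153846.
d = −(3/4) ln(1 − 4p/3) = −0.75 ln(1 − 0.205128) = −0.75 ln(0.794872)
  = −0.75 × (-0.229574) = 0.172181 substitutions/site.

0.172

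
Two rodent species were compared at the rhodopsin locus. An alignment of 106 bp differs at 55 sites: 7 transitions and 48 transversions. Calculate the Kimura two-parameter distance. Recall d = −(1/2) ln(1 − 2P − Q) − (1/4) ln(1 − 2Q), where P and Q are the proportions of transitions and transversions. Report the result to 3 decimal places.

P = 7/106 ≈ 0.066038 and Q = 48/106 ≈ 0.45283.
Under the Kimura two-parameter model, d = −½ ln(1 − 2P − Q) − ¼ ln(1 − 2Q).
1 − 2P − Q = 0.415094, giving −½ ln(0.415094) = 0.439625.
1 − 2Q = 0.09434, giving −¼ ln(0.09434) = 0.590213.
d = 0.439625 + 0.590213 = 1.029838.

1.030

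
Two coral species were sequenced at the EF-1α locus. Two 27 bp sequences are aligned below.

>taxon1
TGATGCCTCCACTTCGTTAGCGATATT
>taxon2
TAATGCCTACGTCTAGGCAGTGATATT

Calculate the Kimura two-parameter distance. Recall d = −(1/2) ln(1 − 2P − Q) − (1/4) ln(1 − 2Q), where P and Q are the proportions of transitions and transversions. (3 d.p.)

0.468

Of 27 sites, 6 differences are transitions and 3 are transversions, so P = 6/27 ≈ 0.222222 and Q = 3/27 ≈ 0.111111.
Under the Kimura two-parameter model, d = −½ ln(1 − 2P − Q) − ¼ ln(1 − 2Q).
1 − 2P − Q = 0.444445, giving −½ ln(0.444445) = 0.405464.
1 − 2Q = 0.777778, giving −¼ ln(0.777778) = 0.062829.
d = 0.405464 + 0.062829 = 0.468293.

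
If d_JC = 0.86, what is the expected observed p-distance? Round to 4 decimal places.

p = (3/4)(1 − e^(−4d/3)) = 0.75 × (1 − e^(-1.146667)) = 0.75 × (1 − 0.317694) = 0.511730.

0.5117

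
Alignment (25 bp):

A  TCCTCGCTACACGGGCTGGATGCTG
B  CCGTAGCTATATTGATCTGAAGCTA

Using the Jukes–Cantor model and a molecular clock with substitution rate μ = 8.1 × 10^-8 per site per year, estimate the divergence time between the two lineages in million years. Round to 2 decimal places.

4.73

The sequences differ at 12 of 25 sites, so p = 12/25 = 0.48.
d = −(3/4) ln(1 − 4p/3) = −0.75 ln(1 − 0.64) = −0.75 ln(0.36)
  = −0.75 × (-1.021651) = 0.766238 substitutions/site.
Under a molecular clock d = 2μt, so t = d/(2μ) = 0.766238 / (2 × 8.1 × 10^-8) = 4.73 million years.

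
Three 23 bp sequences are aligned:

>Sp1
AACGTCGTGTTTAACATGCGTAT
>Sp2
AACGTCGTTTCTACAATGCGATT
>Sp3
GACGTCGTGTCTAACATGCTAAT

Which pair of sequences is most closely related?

Sp1–Sp2: 6/23 differ, p = 0.261, d = 0.321.
Sp1–Sp3: 4/23 differ, p = 0.174, d = 0.198.
Sp2–Sp3: 6/23 differ, p = 0.261, d = 0.321.
The smallest distance is between Sp1 and Sp3.

Sp1 and Sp3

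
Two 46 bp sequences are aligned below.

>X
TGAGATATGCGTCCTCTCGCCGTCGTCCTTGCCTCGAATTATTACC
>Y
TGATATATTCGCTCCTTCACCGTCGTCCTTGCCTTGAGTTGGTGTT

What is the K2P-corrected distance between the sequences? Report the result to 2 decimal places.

Of 46 sites, 11 differences are transitions and 3 are transversions, so P = 11/46 ≈ 0.23913 and Q = 3/46 ≈ 0.065217.
Under the Kimura two-parameter model, d = −½ ln(1 − 2P − Q) − ¼ ln(1 − 2Q).
1 − 2P − Q = 0.456523, giving −½ ln(0.456523) = 0.392058.
1 − 2Q = 0.869566, giving −¼ ln(0.869566) = 0.034940.
d = 0.392058 + 0.034940 = 0.426998.

0.43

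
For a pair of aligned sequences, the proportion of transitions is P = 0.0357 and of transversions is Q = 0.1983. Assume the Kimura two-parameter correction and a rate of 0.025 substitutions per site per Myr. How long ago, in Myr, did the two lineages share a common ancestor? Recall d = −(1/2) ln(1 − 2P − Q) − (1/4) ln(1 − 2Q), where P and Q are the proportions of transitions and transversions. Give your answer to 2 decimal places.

Under the Kimura two-parameter model, d = −½ ln(1 − 2P − Q) − ¼ ln(1 − 2Q).
1 − 2P − Q = 0.7303, giving −½ ln(0.7303) = 0.157150.
1 − 2Q = 0.6034, giving −¼ ln(0.6034) = 0.126294.
d = 0.157150 + 0.126294 = 0.283444.
Under a molecular clock d = 2μt, so t = d/(2μ) = 0.283444 / (2 × 0.025) = 5.67 Myr.

5.67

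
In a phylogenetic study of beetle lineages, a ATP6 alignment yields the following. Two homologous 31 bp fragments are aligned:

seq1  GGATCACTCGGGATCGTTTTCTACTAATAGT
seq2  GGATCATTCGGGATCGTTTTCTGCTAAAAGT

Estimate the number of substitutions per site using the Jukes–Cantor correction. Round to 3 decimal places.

The sequences differ at 3 of 31 sites (7, 23, 28), so p = 3/31 ≈ 0.096774.
d = −(3/4) ln(1 − 4p/3) = −0.75 ln(1 − 0.129032) = −0.75 ln(0.870968)
  = −0.75 × (-0.138150) = 0.103613 substitutions/site.

0.104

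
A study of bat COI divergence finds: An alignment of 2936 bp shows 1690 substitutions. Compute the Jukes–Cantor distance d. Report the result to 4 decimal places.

1.0941

p = 1690/2936 ≈ 0.575613.
d = −(3/4) ln(1 − 4p/3) = −0.75 ln(1 − 0.767484) = −0.75 ln(0.232516)
  = −0.75 × (-1.458796) = 1.094097 substitutions/site.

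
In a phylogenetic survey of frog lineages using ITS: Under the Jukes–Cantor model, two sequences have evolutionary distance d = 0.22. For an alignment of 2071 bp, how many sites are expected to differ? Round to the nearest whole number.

Invert JC69: p = (3/4)(1 − e^(−4d/3)) = 0.75 × (1 − e^(-0.293333)) = 0.75 × (1 − 0.745774) = 0.190670.
Expected differing sites = pL ≈ 0.190670 × 2071 = 394.87757 ≈ 395.

395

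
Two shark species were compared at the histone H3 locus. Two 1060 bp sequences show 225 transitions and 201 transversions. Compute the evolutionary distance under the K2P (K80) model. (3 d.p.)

0.595

P = 225/1060 ≈ 0.212264 and Q = 201/1060 ≈ 0.189623.
Under the Kimura two-parameter model, d = −½ ln(1 − 2P − Q) − ¼ ln(1 − 2Q).
1 − 2P − Q = 0.385849, giving −½ ln(0.385849) = 0.476155.
1 − 2Q = 0.620754, giving −¼ ln(0.620754) = 0.119205.
d = 0.476155 + 0.119205 = 0.595360.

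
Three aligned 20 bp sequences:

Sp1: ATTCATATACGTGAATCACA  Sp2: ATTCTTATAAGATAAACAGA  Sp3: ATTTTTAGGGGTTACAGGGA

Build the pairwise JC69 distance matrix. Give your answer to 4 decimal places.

Sp1–Sp2: 6/20 sites differ → p = 0.3, d = −0.75 ln(1 − 0.4) = 0.383119 ≈ 0.3831.
Sp1–Sp3: 11/20 sites differ → p = 0.55, d = −0.75 ln(1 − 0.733333) = 0.991316 ≈ 0.9913.
Sp2–Sp3: 8/20 sites differ → p = 0.4, d = −0.75 ln(1 − 0.533333) = 0.571605 ≈ 0.5716.

d(Sp1,Sp2) = 0.3831, d(Sp1,Sp3) = 0.9913, d(Sp2,Sp3) = 0.5716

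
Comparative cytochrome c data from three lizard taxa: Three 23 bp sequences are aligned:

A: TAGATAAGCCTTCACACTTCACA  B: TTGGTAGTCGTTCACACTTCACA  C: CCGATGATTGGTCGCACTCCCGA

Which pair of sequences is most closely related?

A and B

A–B: 5/23 differ, p = 0.217, d = 0.257.
A–C: 11/23 differ, p = 0.478, d = 0.761.
B–C: 11/23 differ, p = 0.478, d = 0.761.
The smallest distance is between A and B.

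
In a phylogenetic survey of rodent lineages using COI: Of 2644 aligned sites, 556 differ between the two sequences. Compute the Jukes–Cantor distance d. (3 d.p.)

p = 556/2644 ≈ 0.210287.
d = −(3/4) ln(1 − 4p/3) = −0.75 ln(1 − 0.280383) = −0.75 ln(0.719617)
  = −0.75 × (-0.329036) = 0.246777 substitutions/site.

0.247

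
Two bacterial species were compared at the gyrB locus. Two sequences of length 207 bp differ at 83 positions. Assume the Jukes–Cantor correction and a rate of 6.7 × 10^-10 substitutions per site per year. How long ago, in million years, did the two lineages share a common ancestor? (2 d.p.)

428.12

p = 83/207 ≈ 0.400966.
d = −(3/4) ln(1 − 4p/3) = −0.75 ln(1 − 0.534621) = −0.75 ln(0.465379)
  = −0.75 × (-0.764903) = 0.573677 substitutions/site.
Under a molecular clock d = 2μt, so t = d/(2μ) = 0.573677 / (2 × 6.7 × 10^-10) = 428.12 million years.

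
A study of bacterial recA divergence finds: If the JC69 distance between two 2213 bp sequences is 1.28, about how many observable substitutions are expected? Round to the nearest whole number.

Invert JC69: p = (3/4)(1 − e^(−4d/3)) = 0.75 × (1 − e^(-1.706667)) = 0.75 × (1 − 0.181470) = 0.613898.
Expected differing sites = pL ≈ 0.613898 × 2213 = 1358.556274 ≈ 1359.

1359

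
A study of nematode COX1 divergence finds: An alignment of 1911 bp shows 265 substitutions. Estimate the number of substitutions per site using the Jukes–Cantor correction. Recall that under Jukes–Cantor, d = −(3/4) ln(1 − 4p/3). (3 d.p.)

p = 265/1911 ≈ 0.138671.
d = −(3/4) ln(1 − 4p/3) = −0.75 ln(1 − 0.184895) = −0.75 ln(0.815105)
  = −0.75 × (-0.204438) = 0.153329 substitutions/site.

0.153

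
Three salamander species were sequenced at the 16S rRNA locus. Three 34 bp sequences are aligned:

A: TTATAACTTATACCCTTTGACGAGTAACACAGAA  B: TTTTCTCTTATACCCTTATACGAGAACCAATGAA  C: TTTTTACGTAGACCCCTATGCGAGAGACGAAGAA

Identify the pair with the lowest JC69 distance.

A and B

A–B: 9/34 differ, p = 0.265, d = 0.326.
A–C: 12/34 differ, p = 0.353, d = 0.477.
B–C: 10/34 differ, p = 0.294, d = 0.373.
The smallest distance is between A and B.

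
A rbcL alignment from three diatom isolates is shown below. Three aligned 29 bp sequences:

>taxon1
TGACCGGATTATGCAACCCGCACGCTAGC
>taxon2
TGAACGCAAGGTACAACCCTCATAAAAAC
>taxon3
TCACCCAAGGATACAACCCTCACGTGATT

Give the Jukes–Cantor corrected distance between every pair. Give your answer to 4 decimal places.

d(taxon1,taxon2) = 0.6018, d(taxon1,taxon3) = 0.5285, d(taxon2,taxon3) = 0.6018

taxon1–taxon2: 12/29 sites differ → p ≈ 0.413793, d = −0.75 ln(1 − 0.551724) = 0.601760 ≈ 0.6018.
taxon1–taxon3: 11/29 sites differ → p ≈ 0.37931, d = −0.75 ln(1 − 0.505747) = 0.528531 ≈ 0.5285.
taxon2–taxon3: 12/29 sites differ → p ≈ 0.413793, d = −0.75 ln(1 − 0.551724) = 0.601760 ≈ 0.6018.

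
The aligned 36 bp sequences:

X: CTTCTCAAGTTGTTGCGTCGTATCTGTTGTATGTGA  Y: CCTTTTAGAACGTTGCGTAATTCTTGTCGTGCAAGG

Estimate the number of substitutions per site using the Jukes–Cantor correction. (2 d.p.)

The sequences differ at 18 of 36 sites, so p = 18/36 = 0.5.
d = −(3/4) ln(1 − 4p/3) = −0.75 ln(1 − 0.666667) = −0.75 ln(0.333333)
  = −0.75 × (-1.098613) = 0.823960 substitutions/site.

0.82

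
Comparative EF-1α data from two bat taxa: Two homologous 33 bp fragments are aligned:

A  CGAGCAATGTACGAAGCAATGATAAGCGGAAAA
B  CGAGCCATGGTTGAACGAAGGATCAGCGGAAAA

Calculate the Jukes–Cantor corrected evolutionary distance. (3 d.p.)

The sequences differ at 8 of 33 sites (6, 10, 11, 12, 16, 17, 20, 24), so p = 8/33 ≈ 0.242424.
d = −(3/4) ln(1 − 4p/3) = −0.75 ln(1 − 0.323232) = −0.75 ln(0.676768)
  = −0.75 × (-0.390427) = 0.292820 substitutions/site.

0.293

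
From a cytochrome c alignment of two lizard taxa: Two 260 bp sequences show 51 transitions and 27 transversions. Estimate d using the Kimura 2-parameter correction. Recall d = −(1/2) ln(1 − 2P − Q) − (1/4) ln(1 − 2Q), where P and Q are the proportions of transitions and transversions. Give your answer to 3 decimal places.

0.401

P = 51/260 ≈ 0.196154 and Q = 27/260 ≈ 0.103846.
Under the Kimura two-parameter model, d = −½ ln(1 − 2P − Q) − ¼ ln(1 − 2Q).
1 − 2P − Q = 0.503846, giving −½ ln(0.503846) = 0.342742.
1 − 2Q = 0.792308, giving −¼ ln(0.792308) = 0.058201.
d = 0.342742 + 0.058201 = 0.400943.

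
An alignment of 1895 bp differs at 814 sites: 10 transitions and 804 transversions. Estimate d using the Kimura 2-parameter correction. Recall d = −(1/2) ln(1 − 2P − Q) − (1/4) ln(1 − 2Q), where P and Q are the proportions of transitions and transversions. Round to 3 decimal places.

P = 10/1895 ≈ 0.005277 and Q = 804/1895 ≈ 0.424274.
Under the Kimura two-parameter model, d = −½ ln(1 − 2P − Q) − ¼ ln(1 − 2Q).
1 − 2P − Q = 0.565172, giving −½ ln(0.565172) = 0.285313.
1 − 2Q = 0.151452, giving −¼ ln(0.151452) = 0.471872.
d = 0.285313 + 0.471872 = 0.757185.

0.757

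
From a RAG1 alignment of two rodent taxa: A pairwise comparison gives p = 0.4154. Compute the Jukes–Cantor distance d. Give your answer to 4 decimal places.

d = −(3/4) ln(1 − 4p/3) = −0.75 ln(1 − 0.553867) = −0.75 ln(0.446133)
  = −0.75 × (-0.807138) = 0.605354 substitutions/site.

0.6054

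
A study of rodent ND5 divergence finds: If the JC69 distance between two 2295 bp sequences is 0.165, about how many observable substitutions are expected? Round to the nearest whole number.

340

Invert JC69: p = (3/4)(1 − e^(−4d/3)) = 0.75 × (1 − e^(-0.22)) = 0.75 × (1 − 0.802519) = 0.148111.
Expected differing sites = pL ≈ 0.148111 × 2295 = 339.914745 ≈ 340.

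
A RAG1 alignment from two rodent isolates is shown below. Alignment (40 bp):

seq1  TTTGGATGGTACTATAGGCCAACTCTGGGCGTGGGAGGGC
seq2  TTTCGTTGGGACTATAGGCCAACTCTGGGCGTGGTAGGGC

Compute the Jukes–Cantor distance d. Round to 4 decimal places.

The sequences differ at 4 of 40 sites (4, 6, 10, 35), so p = 4/40 = 0.1.
d = −(3/4) ln(1 − 4p/3) = −0.75 ln(1 − 0.133333) = −0.75 ln(0.866667)
  = −0.75 × (-0.143100) = 0.107325 substitutions/site.

0.1073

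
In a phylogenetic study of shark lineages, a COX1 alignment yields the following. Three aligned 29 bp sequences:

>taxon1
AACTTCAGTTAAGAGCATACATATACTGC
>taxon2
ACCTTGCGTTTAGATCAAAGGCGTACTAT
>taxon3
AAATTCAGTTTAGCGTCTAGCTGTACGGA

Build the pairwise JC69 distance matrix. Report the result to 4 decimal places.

taxon1–taxon2: 12/29 sites differ → p ≈ 0.413793, d = −0.75 ln(1 − 0.551724) = 0.601760 ≈ 0.6018.
taxon1–taxon3: 10/29 sites differ → p ≈ 0.344828, d = −0.75 ln(1 − 0.459771) = 0.461822 ≈ 0.4618.
taxon2–taxon3: 14/29 sites differ → p ≈ 0.482759, d = −0.75 ln(1 − 0.643679) = 0.773942 ≈ 0.7739.

d(taxon1,taxon2) = 0.6018, d(taxon1,taxon3) = 0.4618, d(taxon2,taxon3) = 0.7739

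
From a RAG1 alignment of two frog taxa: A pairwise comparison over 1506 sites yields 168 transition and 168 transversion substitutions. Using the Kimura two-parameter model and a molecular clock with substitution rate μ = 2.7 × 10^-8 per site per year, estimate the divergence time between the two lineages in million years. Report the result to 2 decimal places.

4.94

P = 168/1506 ≈ 0.111554 and Q = 168/1506 ≈ 0.111554.
Under the Kimura two-parameter model, d = −½ ln(1 − 2P − Q) − ¼ ln(1 − 2Q).
1 − 2P − Q = 0.665338, giving −½ ln(0.665338) = 0.203730.
1 − 2Q = 0.776892, giving −¼ ln(0.776892) = 0.063113.
d = 0.203730 + 0.063113 = 0.266843.
Under a molecular clock d = 2μt, so t = d/(2μ) = 0.266843 / (2 × 2.7 × 10^-8) = 4.94 million years.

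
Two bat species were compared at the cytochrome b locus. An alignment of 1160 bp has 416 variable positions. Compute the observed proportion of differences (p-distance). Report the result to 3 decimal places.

0.359

p = 416/1160 = 0.358620… ≈ 0.359 (to 3 d.p.).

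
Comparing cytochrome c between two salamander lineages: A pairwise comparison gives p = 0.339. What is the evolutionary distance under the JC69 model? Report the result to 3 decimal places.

d = −(3/4) ln(1 − 4p/3) = −0.75 ln(1 − 0.452) = −0.75 ln(0.548)
  = −0.75 × (-0.601480) = 0.451110 substitutions/site.

0.451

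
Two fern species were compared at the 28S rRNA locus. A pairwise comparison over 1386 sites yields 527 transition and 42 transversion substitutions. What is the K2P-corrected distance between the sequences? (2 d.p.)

0.80

P = 527/1386 ≈ 0.380231 and Q = 42/1386 ≈ 0.030303.
Under the Kimura two-parameter model, d = −½ ln(1 − 2P − Q) − ¼ ln(1 − 2Q).
1 − 2P − Q = 0.209235, giving −½ ln(0.209235) = 0.782149.
1 − 2Q = 0.939394, giving −¼ ln(0.939394) = 0.015630.
d = 0.782149 + 0.015630 = 0.797779.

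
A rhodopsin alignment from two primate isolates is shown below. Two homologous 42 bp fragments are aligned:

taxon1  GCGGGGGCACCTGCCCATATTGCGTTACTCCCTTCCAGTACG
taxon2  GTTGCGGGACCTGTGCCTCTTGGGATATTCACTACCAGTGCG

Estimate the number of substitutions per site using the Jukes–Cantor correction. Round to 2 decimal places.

The sequences differ at 14 of 42 sites, so p = 14/42 ≈ 0.333333.
d = −(3/4) ln(1 − 4p/3) = −0.75 ln(1 − 0.444444) = −0.75 ln(0.555556)
  = −0.75 × (-0.587786) = 0.440840 substitutions/site.

0.44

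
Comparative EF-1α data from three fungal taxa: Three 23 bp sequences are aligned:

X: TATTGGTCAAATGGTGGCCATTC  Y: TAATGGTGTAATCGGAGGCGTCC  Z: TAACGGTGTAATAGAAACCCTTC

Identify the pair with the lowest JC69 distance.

X–Y: 9/23 differ, p = 0.391, d = 0.553.
X–Z: 9/23 differ, p = 0.391, d = 0.553.
Y–Z: 7/23 differ, p = 0.304, d = 0.390.
The smallest distance is between Y and Z.

Y and Z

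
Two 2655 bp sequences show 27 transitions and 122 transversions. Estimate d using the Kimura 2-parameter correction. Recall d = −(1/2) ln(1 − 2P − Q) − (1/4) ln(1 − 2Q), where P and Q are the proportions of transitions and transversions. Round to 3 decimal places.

P = 27/2655 ≈ 0.010169 and Q = 122/2655 ≈ 0.045951.
Under the Kimura two-parameter model, d = −½ ln(1 − 2P − Q) − ¼ ln(1 − 2Q).
1 − 2P − Q = 0.933711, giving −½ ln(0.933711) = 0.034294.
1 − 2Q = 0.908098, giving −¼ ln(0.908098) = 0.024101.
d = 0.034294 + 0.024101 = 0.058395.

0.058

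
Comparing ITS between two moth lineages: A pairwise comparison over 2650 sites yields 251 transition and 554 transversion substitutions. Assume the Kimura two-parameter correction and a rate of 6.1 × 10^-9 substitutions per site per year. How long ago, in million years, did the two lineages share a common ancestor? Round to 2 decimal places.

P = 251/2650 ≈ 0.094717 and Q = 554/2650 ≈ 0.209057.
Under the Kimura two-parameter model, d = −½ ln(1 − 2P − Q) − ¼ ln(1 − 2Q).
1 − 2P − Q = 0.601509, giving −½ ln(0.601509) = 0.254157.
1 − 2Q = 0.581886, giving −¼ ln(0.581886) = 0.135370.
d = 0.254157 + 0.135370 = 0.389527.
Under a molecular clock d = 2μt, so t = d/(2μ) = 0.389527 / (2 × 6.1 × 10^-9) = 31.93 million years.

31.93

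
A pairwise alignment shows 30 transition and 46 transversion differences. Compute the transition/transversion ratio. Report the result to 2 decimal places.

R = 30/46 = 0.652173… ≈ 0.65 (to 2 d.p.).

0.65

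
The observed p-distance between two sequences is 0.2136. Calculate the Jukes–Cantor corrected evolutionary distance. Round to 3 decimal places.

d = −(3/4) ln(1 − 4p/3) = −0.75 ln(1 − 0.2848) = −0.75 ln(0.7152)
  = −0.75 × (-0.335193) = 0.251395 substitutions/site.

0.251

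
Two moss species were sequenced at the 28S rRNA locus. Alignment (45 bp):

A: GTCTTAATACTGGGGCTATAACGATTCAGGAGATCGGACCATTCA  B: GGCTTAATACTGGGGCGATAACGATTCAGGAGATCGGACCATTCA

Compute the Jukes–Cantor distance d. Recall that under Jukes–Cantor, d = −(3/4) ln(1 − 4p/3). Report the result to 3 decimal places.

0.046

The sequences differ at 2 of 45 sites (2, 17), so p = 2/45 ≈ 0.044444.
d = −(3/4) ln(1 − 4p/3) = −0.75 ln(1 − 0.059259) = −0.75 ln(0.940741)
  = −0.75 × (-0.061087) = 0.045815 substitutions/site.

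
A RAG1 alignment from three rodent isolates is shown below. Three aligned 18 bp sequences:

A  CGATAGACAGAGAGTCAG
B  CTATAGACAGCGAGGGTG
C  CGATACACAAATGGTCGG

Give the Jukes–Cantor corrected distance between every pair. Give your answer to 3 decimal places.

A–B: 5/18 sites differ → p ≈ 0.277778, d = −0.75 ln(1 − 0.370371) = 0.346968 ≈ 0.347.
A–C: 5/18 sites differ → p ≈ 0.277778, d = −0.75 ln(1 − 0.370371) = 0.346968 ≈ 0.347.
B–C: 9/18 sites differ → p = 0.5, d = −0.75 ln(1 − 0.666667) = 0.823960 ≈ 0.824.

d(A,B) = 0.347, d(A,C) = 0.347, d(B,C) = 0.824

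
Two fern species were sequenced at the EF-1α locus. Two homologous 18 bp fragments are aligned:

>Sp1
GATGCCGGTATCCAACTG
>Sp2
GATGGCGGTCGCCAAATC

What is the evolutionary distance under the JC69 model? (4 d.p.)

The sequences differ at 5 of 18 sites (5, 10, 11, 16, 18), so p = 5/18 ≈ 0.277778.
d = −(3/4) ln(1 − 4p/3) = −0.75 ln(1 − 0.370371) = −0.75 ln(0.629629)
  = −0.75 × (-0.462625) = 0.346969 substitutions/site.

0.3470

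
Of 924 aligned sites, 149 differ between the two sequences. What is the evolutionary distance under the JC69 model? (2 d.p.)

p = 149/924 ≈ 0.161255.
d = −(3/4) ln(1 − 4p/3) = −0.75 ln(1 − 0.215007) = −0.75 ln(0.784993)
  = −0.75 × (-0.242080) = 0.181560 substitutions/site.

0.18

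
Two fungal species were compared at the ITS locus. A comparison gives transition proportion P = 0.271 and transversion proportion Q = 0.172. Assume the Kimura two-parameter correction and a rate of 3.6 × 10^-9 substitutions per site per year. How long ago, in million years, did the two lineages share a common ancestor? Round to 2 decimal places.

101.57

Under the Kimura two-parameter model, d = −½ ln(1 − 2P − Q) − ¼ ln(1 − 2Q).
1 − 2P − Q = 0.286, giving −½ ln(0.286) = 0.625882.
1 − 2Q = 0.656, giving −¼ ln(0.656) = 0.105399.
d = 0.625882 + 0.105399 = 0.731281.
Under a molecular clock d = 2μt, so t = d/(2μ) = 0.731281 / (2 × 3.6 × 10^-9) = 101.57 million years.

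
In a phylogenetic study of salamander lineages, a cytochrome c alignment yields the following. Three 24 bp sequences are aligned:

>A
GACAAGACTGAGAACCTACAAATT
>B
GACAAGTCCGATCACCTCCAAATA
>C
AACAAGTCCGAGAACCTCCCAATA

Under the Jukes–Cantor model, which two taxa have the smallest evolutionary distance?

A–B: 6/24 differ, p = 0.250, d = 0.304.
A–C: 6/24 differ, p = 0.250, d = 0.304.
B–C: 4/24 differ, p = 0.167, d = 0.188.
The smallest distance is between B and C.

B and C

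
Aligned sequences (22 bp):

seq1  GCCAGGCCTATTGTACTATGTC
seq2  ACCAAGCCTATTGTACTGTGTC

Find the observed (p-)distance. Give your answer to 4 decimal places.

0.1364

The sequences differ at 3 of 22 positions (sites 1, 5, 18).
p = 3/22 = 0.136363… ≈ 0.1364 (to 4 d.p.).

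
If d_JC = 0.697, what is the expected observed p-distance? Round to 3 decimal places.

0.454

p = (3/4)(1 − e^(−4d/3)) = 0.75 × (1 − e^(-0.929333)) = 0.75 × (1 − 0.394817) = 0.453887.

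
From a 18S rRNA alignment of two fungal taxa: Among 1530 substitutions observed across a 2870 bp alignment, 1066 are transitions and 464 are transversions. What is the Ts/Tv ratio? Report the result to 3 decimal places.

2.297

R = 1066/464 = 2.297413… ≈ 2.297 (to 3 d.p.).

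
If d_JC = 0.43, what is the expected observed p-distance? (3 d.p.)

p = (3/4)(1 − e^(−4d/3)) = 0.75 × (1 − e^(-0.573333)) = 0.75 × (1 − 0.563644) = 0.327267.

0.327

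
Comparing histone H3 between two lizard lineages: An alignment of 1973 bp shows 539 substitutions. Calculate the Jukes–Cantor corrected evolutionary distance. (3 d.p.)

0.340

p = 539/1973 ≈ 0.273188.
d = −(3/4) ln(1 − 4p/3) = −0.75 ln(1 − 0.364251) = −0.75 ln(0.635749)
  = −0.75 × (-0.452951) = 0.339713 substitutions/site.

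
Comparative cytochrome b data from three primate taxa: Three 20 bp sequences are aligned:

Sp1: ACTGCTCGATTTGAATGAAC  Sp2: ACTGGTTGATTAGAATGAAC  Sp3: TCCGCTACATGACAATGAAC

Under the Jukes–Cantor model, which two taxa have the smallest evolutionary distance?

Sp1–Sp2: 3/20 differ, p = 0.150, d = 0.167.
Sp1–Sp3: 7/20 differ, p = 0.350, d = 0.471.
Sp2–Sp3: 7/20 differ, p = 0.350, d = 0.471.
The smallest distance is between Sp1 and Sp2.

Sp1 and Sp2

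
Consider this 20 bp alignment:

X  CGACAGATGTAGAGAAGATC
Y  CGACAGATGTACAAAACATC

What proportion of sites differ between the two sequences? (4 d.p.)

0.1500

The sequences differ at 3 of 20 positions (sites 12, 14, 17).
p = 3/20 = 0.1500.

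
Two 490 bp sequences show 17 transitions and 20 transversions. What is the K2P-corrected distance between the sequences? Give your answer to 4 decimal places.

0.0797

P = 17/490 ≈ 0.034694 and Q = 20/490 ≈ 0.040816.
Under the Kimura two-parameter model, d = −½ ln(1 − 2P − Q) − ¼ ln(1 − 2Q).
1 − 2P − Q = 0.889796, giving −½ ln(0.889796) = 0.058382.
1 − 2Q = 0.918368, giving −¼ ln(0.918368) = 0.021289.
d = 0.058382 + 0.021289 = 0.079671.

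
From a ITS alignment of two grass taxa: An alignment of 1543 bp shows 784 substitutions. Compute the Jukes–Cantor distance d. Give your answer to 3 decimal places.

0.849

p = 784/1543 ≈ 0.508101.
d = −(3/4) ln(1 − 4p/3) = −0.75 ln(1 − 0.677468) = −0.75 ln(0.322532)
  = −0.75 × (-1.131553) = 0.848665 substitutions/site.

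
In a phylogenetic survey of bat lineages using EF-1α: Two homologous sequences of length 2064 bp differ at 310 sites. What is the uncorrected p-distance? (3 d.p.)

0.150

p = 310/2064 = 0.150193… ≈ 0.150 (to 3 d.p.).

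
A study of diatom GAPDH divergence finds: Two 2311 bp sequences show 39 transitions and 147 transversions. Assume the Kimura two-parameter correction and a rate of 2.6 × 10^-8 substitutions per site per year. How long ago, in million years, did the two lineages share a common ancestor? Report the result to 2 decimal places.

1.64

P = 39/2311 ≈ 0.016876 and Q = 147/2311 ≈ 0.063609.
Under the Kimura two-parameter model, d = −½ ln(1 − 2P − Q) − ¼ ln(1 − 2Q).
1 − 2P − Q = 0.902639, giving −½ ln(0.902639) = 0.051216.
1 − 2Q = 0.872782, giving −¼ ln(0.872782) = 0.034017.
d = 0.051216 + 0.034017 = 0.085233.
Under a molecular clock d = 2μt, so t = d/(2μ) = 0.085233 / (2 × 2.6 × 10^-8) = 1.64 million years.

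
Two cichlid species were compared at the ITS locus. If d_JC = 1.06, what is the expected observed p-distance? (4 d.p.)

p = (3/4)(1 − e^(−4d/3)) = 0.75 × (1 − e^(-1.413333)) = 0.75 × (1 − 0.243331) = 0.567502.

0.5675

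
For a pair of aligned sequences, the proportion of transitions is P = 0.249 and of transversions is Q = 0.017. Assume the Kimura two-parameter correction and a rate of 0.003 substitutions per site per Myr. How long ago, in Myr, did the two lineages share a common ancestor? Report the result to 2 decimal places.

Under the Kimura two-parameter model, d = −½ ln(1 − 2P − Q) − ¼ ln(1 − 2Q).
1 − 2P − Q = 0.485, giving −½ ln(0.485) = 0.361803.
1 − 2Q = 0.966, giving −¼ ln(0.966) = 0.008648.
d = 0.361803 + 0.008648 = 0.370451.
Under a molecular clock d = 2μt, so t = d/(2μ) = 0.370451 / (2 × 0.003) = 61.74 Myr.

61.74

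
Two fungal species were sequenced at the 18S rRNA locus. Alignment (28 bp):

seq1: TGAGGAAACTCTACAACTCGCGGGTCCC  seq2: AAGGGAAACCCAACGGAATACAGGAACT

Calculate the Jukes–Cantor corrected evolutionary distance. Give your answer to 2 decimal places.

The sequences differ at 15 of 28 sites, so p = 15/28 ≈ 0.535714.
d = −(3/4) ln(1 − 4p/3) = −0.75 ln(1 − 0.714285) = −0.75 ln(0.285715)
  = −0.75 × (-1.252760) = 0.939570 substitutions/site.

0.94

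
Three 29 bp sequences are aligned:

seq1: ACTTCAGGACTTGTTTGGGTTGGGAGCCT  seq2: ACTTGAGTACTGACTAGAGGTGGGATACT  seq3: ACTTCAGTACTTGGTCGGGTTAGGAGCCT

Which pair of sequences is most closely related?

seq1–seq2: 10/29 differ, p = 0.345, d = 0.462.
seq1–seq3: 4/29 differ, p = 0.138, d = 0.152.
seq2–seq3: 10/29 differ, p = 0.345, d = 0.462.
The smallest distance is between seq1 and seq3.

seq1 and seq3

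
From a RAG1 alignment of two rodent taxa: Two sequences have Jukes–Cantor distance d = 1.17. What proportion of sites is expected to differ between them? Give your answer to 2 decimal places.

0.59

p = (3/4)(1 − e^(−4d/3)) = 0.75 × (1 − e^(-1.56)) = 0.75 × (1 − 0.210136) = 0.592398.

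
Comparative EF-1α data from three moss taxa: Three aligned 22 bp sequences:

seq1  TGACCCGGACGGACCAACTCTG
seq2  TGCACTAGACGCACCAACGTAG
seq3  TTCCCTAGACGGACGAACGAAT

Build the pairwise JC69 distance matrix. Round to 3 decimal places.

seq1–seq2: 8/22 sites differ → p ≈ 0.363636, d = −0.75 ln(1 − 0.484848) = 0.497470 ≈ 0.497.
seq1–seq3: 9/22 sites differ → p ≈ 0.409091, d = −0.75 ln(1 − 0.545455) = 0.591344 ≈ 0.591.
seq2–seq3: 6/22 sites differ → p ≈ 0.272727, d = −0.75 ln(1 − 0.363636) = 0.338988 ≈ 0.339.

d(seq1,seq2) = 0.497, d(seq1,seq3) = 0.591, d(seq2,seq3) = 0.339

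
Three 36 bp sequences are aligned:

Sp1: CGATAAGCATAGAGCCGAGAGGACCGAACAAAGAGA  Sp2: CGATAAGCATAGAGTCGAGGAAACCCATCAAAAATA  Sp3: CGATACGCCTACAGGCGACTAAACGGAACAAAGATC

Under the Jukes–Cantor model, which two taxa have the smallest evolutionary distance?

Sp1–Sp2: 8/36 differ, p = 0.222, d = 0.264.
Sp1–Sp3: 11/36 differ, p = 0.306, d = 0.392.
Sp2–Sp3: 11/36 differ, p = 0.306, d = 0.392.
The smallest distance is between Sp1 and Sp2.

Sp1 and Sp2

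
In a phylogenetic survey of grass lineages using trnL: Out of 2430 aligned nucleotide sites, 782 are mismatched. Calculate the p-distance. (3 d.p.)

p = 782/2430 = 0.321810… ≈ 0.322 (to 3 d.p.).

0.322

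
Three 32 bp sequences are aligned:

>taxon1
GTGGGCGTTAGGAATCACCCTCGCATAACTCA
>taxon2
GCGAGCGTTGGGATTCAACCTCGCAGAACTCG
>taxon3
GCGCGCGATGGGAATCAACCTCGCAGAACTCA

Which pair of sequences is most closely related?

taxon2 and taxon3

taxon1–taxon2: 7/32 differ, p = 0.219, d = 0.259.
taxon1–taxon3: 6/32 differ, p = 0.188, d = 0.216.
taxon2–taxon3: 4/32 differ, p = 0.125, d = 0.137.
The smallest distance is between taxon2 and taxon3.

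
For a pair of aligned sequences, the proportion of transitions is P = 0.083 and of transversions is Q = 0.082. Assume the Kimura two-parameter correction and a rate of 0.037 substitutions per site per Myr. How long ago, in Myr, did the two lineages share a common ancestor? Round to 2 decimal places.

Under the Kimura two-parameter model, d = −½ ln(1 − 2P − Q) − ¼ ln(1 − 2Q).
1 − 2P − Q = 0.752, giving −½ ln(0.752) = 0.142509.
1 − 2Q = 0.836, giving −¼ ln(0.836) = 0.044782.
d = 0.142509 + 0.044782 = 0.187291.
Under a molecular clock d = 2μt, so t = d/(2μ) = 0.187291 / (2 × 0.037) = 2.53 Myr.

2.53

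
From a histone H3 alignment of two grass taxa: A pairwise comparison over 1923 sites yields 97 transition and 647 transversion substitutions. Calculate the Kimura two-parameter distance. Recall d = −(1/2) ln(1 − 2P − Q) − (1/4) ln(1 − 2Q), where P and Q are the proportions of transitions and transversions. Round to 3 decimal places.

P = 97/1923 ≈ 0.050442 and Q = 647/1923 ≈ 0.336453.
Under the Kimura two-parameter model, d = −½ ln(1 − 2P − Q) − ¼ ln(1 − 2Q).
1 − 2P − Q = 0.562663, giving −½ ln(0.562663) = 0.287537.
1 − 2Q = 0.327094, giving −¼ ln(0.327094) = 0.279377.
d = 0.287537 + 0.279377 = 0.566914.

0.567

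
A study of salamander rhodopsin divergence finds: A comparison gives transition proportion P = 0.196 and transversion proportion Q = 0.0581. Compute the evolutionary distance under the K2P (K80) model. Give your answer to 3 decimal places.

Under the Kimura two-parameter model, d = −½ ln(1 − 2P − Q) − ¼ ln(1 − 2Q).
1 − 2P − Q = 0.5499, giving −½ ln(0.5499) = 0.299009.
1 − 2Q = 0.8838, giving −¼ ln(0.8838) = 0.030881.
d = 0.299009 + 0.030881 = 0.329890.

0.330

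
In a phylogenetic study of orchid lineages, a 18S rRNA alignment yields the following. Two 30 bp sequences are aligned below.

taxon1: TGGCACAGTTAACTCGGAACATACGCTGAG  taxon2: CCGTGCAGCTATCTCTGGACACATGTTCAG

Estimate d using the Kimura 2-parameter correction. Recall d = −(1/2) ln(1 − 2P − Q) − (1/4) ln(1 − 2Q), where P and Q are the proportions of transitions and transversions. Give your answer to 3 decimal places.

0.627

Of 30 sites, 8 differences are transitions and 4 are transversions, so P = 8/30 ≈ 0.266667 and Q = 4/30 ≈ 0.133333.
Under the Kimura two-parameter model, d = −½ ln(1 − 2P − Q) − ¼ ln(1 − 2Q).
1 − 2P − Q = 0.333333, giving −½ ln(0.333333) = 0.549307.
1 − 2Q = 0.733334, giving −¼ ln(0.733334) = 0.077539.
d = 0.549307 + 0.077539 = 0.626846.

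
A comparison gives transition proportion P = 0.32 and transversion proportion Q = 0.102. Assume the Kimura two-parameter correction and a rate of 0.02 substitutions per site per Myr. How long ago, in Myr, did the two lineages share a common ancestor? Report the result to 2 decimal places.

Under the Kimura two-parameter model, d = −½ ln(1 − 2P − Q) − ¼ ln(1 − 2Q).
1 − 2P − Q = 0.258, giving −½ ln(0.258) = 0.677398.
1 − 2Q = 0.796, giving −¼ ln(0.796) = 0.057039.
d = 0.677398 + 0.057039 = 0.734437.
Under a molecular clock d = 2μt, so t = d/(2μ) = 0.734437 / (2 × 0.02) = 18.36 Myr.

18.36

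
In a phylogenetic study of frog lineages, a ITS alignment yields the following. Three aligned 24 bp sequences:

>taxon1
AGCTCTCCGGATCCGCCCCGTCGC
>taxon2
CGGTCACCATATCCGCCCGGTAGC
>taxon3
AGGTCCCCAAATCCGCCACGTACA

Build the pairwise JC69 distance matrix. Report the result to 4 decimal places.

taxon1–taxon2: 7/24 sites differ → p ≈ 0.291667, d = −0.75 ln(1 − 0.388889) = 0.369358 ≈ 0.3694.
taxon1–taxon3: 8/24 sites differ → p ≈ 0.333333, d = −0.75 ln(1 − 0.444444) = 0.440839 ≈ 0.4408.
taxon2–taxon3: 7/24 sites differ → p ≈ 0.291667, d = −0.75 ln(1 − 0.388889) = 0.369358 ≈ 0.3694.

d(taxon1,taxon2) = 0.3694, d(taxon1,taxon3) = 0.4408, d(taxon2,taxon3) = 0.3694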